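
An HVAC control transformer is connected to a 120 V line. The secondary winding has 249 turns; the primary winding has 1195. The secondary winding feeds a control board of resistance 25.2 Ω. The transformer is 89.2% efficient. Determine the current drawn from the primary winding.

I_p ≈ 0.232 A

V_s = 120 × 249/1195 = 25.004 V.
I_s = V_s/R = 25.004/25.2 = 0.99223 A.
P_out = V_s I_s = 25.004 × 0.99223 = 24.810 W.
P_in = P_out/η = 24.810/0.892 = 27.814 W.
I_p = P_in/V_p = 27.814/120 = 0.232 A.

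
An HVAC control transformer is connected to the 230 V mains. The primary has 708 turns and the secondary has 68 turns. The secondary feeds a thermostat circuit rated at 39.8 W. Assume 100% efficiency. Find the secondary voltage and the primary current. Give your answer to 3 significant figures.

V_s ≈ 22.1 V, I_p ≈ 0.173 A

V_s = V_p × N_s/N_p = 230 × 68/708 = 22.090 V.
I_s = P/V_s = 39.8/22.090 = 1.8017 A.
I_p = I_s × N_s/N_p = 1.8017 × 68/708 = 0.173 A.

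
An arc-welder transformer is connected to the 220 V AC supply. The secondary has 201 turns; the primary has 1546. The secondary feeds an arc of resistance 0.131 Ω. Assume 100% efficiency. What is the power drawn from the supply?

V_s = V_p × N_s/N_p = 220 × 201/1546 = 28.603 V.
I_s = V_s/R = 28.603/0.131 = 218.34 A.
I_p = I_s × N_s/N_p = 218.34 × 201/1546 = 28.387 A.
P = V_p I_p = 220 × 28.387 = 6250 W.

P ≈ 6250 W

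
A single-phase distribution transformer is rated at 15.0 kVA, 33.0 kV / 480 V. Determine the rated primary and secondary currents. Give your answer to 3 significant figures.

I_p ≈ 0.455 A, I_s ≈ 31.2 A

I_p = S/V_p = 15000/33000 = 0.455 A.
I_s = S/V_s = 15000/480 = 31.2 A.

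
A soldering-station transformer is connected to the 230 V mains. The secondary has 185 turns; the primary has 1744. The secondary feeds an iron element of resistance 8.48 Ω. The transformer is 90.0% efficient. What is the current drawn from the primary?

V_s = 230 × 185/1744 = 24.398 V.
I_s = V_s/R = 24.398/8.48 = 2.8771 A.
P_out = V_s I_s = 24.398 × 2.8771 = 70.196 W.
P_in = P_out/η = 70.196/0.900 = 77.995 W.
I_p = P_in/V_p = 77.995/230 = 0.339 A.

I_p ≈ 0.339 A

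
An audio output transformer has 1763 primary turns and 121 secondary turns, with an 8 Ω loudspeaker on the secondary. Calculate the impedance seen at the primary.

Z_p ≈ 1700 Ω

Z_p = (N_p/N_s)² × Z_s = (1763/121)² × 8 = 1700 Ω.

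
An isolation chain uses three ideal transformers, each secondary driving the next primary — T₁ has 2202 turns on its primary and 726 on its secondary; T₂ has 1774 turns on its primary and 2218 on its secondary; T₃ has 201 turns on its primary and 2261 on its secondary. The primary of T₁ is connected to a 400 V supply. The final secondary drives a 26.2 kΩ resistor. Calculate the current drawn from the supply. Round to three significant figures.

After T₁: V = 400.00 × 726/2202 = 131.88 V.
After T₂: V = 131.88 × 2218/1774 = 164.89 V.
After T₃: V = 164.89 × 2261/201 = 1854.8 V.
I_load = 1854.8/26200 = 0.070793 A, so P_out = 1854.8 × 0.070793 = 131.31 W.
All ideal ⇒ P_in = P_out, so I_supply = 131.31/400 = 0.328 A.

I_supply ≈ 0.328 A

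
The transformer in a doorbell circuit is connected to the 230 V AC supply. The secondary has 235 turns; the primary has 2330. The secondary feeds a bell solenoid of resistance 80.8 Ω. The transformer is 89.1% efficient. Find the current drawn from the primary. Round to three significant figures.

V_s = 230 × 235/2330 = 23.197 V.
I_s = V_s/R = 23.197/80.8 = 0.28710 A.
P_out = V_s I_s = 23.197 × 0.28710 = 6.6599 W.
P_in = P_out/η = 6.6599/0.891 = 7.4746 W.
I_p = P_in/V_p = 7.4746/230 = 0.0325 A.

I_p ≈ 0.0325 A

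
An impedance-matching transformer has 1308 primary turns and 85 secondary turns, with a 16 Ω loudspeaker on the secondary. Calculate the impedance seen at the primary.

Z_p = (N_p/N_s)² × Z_s = (1308/85)² × 16 = 3790 Ω.

Z_p ≈ 3790 Ω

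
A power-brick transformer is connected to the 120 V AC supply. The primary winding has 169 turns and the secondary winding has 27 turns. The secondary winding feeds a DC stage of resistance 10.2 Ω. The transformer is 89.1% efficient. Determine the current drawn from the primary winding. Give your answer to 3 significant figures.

V_s = 120 × 27/169 = 19.172 V.
I_s = V_s/R = 19.172/10.2 = 1.8796 A.
P_out = V_s I_s = 19.172 × 1.8796 = 36.034 W.
P_in = P_out/η = 36.034/0.891 = 40.443 W.
I_p = P_in/V_p = 40.443/120 = 0.337 A.

I_p ≈ 0.337 A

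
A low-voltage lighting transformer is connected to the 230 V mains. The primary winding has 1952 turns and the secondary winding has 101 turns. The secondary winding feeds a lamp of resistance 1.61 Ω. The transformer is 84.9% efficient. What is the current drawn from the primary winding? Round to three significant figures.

I_p ≈ 0.450 A

V_s = 230 × 101/1952 = 11.901 V.
I_s = V_s/R = 11.901/1.61 = 7.3917 A.
P_out = V_s I_s = 11.901 × 7.3917 = 87.966 W.
P_in = P_out/η = 87.966/0.849 = 103.61 W.
I_p = P_in/V_p = 103.61/230 = 0.450 A.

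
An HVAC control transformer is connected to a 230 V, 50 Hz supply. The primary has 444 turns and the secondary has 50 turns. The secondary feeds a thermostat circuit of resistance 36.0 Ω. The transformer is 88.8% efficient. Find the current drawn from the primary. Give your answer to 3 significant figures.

I_p ≈ 0.0912 A

V_s = 230 × 50/444 = 25.901 V.
I_s = V_s/R = 25.901/36.0 = 0.71947 A.
P_out = V_s I_s = 25.901 × 0.71947 = 18.635 W.
P_in = P_out/η = 18.635/0.888 = 20.985 W.
I_p = P_in/V_p = 20.985/230 = 0.0912 A.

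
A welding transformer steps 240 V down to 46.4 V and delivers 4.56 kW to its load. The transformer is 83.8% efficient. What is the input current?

I_in ≈ 22.7 A

P_in = P_out/η = 4560/0.838 = 5441.5 W.
I_in = P_in/V_in = 5441.5/240 = 22.7 A.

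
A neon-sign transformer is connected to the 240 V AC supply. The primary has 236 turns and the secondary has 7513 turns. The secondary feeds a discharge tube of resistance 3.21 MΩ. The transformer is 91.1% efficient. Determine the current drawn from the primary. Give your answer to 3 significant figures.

I_p ≈ 0.0832 A

V_s = 240 × 7513/236 = 7640.3 V.
I_s = V_s/R = 7640.3/(3.21×10^6) = 0.0023802 A.
P_out = V_s I_s = 7640.3 × 0.0023802 = 18.185 W.
P_in = P_out/η = 18.185/0.911 = 19.962 W.
I_p = P_in/V_p = 19.962/240 = 0.0832 A.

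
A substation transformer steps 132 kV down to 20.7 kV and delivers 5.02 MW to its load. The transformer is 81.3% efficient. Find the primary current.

I_p ≈ 46.8 A

P_in = P_out/η = 5.02×10^6/0.813 = 6.1747×10^6 W.
I_p = P_in/V_p = 6.1747×10^6/132000 = 46.8 A.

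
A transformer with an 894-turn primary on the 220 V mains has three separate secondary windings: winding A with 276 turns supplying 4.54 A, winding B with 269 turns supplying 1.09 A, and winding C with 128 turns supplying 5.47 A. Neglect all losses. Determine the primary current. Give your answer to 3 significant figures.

V_A = 220 × 276/894 = 67.919 V; V_B = 220 × 269/894 = 66.197 V; V_C = 220 × 128/894 = 31.499 V.
P_out = V_A I_A + V_B I_B + V_C I_C = 67.919×4.54 + 66.197×1.09 + 31.499×5.47 = 308.35 + 72.155 + 172.30 = 552.81 W.
Ideal ⇒ P_in = P_out, so I_p = P_out/V_p = 552.81/220 = 2.51 A.

I_p ≈ 2.51 A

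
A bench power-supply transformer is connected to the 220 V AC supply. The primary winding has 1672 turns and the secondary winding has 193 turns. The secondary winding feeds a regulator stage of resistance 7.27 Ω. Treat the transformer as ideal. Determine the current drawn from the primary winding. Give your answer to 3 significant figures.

I_p ≈ 0.403 A

V_s = V_p × N_s/N_p = 220 × 193/1672 = 25.395 V.
I_s = V_s/R = 25.395/7.27 = 3.4931 A.
For an ideal transformer I_p N_p = I_s N_s, so I_p = 3.4931 × 193/1672 = 0.403 A.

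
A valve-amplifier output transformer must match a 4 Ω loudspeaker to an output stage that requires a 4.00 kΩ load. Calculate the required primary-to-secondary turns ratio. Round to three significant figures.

Z_p/Z_s = (N_p/N_s)², so N_p/N_s = √(4000/4) = √1000 = 31.6.

N_p/N_s ≈ 31.6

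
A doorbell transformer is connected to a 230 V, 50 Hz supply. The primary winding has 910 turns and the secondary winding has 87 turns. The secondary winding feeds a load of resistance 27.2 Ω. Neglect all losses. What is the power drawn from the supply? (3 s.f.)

V_s = V_p × N_s/N_p = 230 × 87/910 = 21.989 V.
I_s = V_s/R = 21.989/27.2 = 0.80842 A.
I_p = I_s × N_s/N_p = 0.80842 × 87/910 = 0.077288 A.
P = V_p I_p = 230 × 0.077288 = 17.8 W.

P ≈ 17.8 W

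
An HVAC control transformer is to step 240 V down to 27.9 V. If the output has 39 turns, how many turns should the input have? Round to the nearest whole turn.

N_in/N_out = V_in/V_out, so N_in = 39 × 240/27.9 = 335.5 ≈ 335 turns.

N_in = 335 turns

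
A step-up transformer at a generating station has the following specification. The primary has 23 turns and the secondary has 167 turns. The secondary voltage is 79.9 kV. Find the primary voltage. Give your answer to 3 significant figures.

V_p ≈ 11000 V

V_p/V_s = N_p/N_s, so V_p = 79900 × 23/167 = 11000 V.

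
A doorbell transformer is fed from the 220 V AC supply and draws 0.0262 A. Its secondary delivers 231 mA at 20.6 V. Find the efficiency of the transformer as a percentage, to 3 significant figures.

P_in = 220 × 0.0262 = 5.76400 W.
P_out = 20.6 × 0.231 = 4.75860 W.
η = P_out/P_in = 4.75860/5.76400 = 0.826.

η ≈ 82.6%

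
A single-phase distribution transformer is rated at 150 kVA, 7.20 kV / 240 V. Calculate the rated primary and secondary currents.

I_p ≈ 20.8 A, I_s ≈ 625 A

I_p = S/V_p = 150000/7200 = 20.8 A.
I_s = S/V_s = 150000/240 = 625 A.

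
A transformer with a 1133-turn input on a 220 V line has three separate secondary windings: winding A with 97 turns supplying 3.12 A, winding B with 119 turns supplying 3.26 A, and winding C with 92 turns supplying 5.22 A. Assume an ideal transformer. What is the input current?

V_A = 220 × 97/1133 = 18.835 V; V_B = 220 × 119/1133 = 23.107 V; V_C = 220 × 92/1133 = 17.864 V.
P_out = V_A I_A + V_B I_B + V_C I_C = 18.835×3.12 + 23.107×3.26 + 17.864×5.22 = 58.765 + 75.328 + 93.250 = 227.34 W.
Ideal ⇒ P_in = P_out, so I_in = P_out/V_in = 227.34/220 = 1.03 A.

I_in ≈ 1.03 A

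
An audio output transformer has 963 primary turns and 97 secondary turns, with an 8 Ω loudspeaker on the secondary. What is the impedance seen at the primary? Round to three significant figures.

Z_p ≈ 788 Ω

Z_p = (N_p/N_s)² × Z_s = (963/97)² × 8 = 788 Ω.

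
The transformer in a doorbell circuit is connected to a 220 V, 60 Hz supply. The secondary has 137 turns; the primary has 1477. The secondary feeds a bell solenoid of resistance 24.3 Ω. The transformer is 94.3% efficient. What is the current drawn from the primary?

I_p ≈ 0.0826 A

V_s = 220 × 137/1477 = 20.406 V.
I_s = V_s/R = 20.406/24.3 = 0.83976 A.
P_out = V_s I_s = 20.406 × 0.83976 = 17.136 W.
P_in = P_out/η = 17.136/0.943 = 18.172 W.
I_p = P_in/V_p = 18.172/220 = 0.0826 A.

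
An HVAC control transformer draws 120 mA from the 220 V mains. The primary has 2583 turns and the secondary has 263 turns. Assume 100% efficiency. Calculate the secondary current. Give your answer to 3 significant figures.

I_s/I_p = N_p/N_s, so I_s = 0.120 × 2583/263 = 1.18 A.

I_s ≈ 1.18 A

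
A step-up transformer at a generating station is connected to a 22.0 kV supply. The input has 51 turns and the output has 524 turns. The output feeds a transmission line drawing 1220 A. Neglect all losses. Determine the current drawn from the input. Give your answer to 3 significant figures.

I_in ≈ 12500 A

For an ideal transformer I_in N_in = I_out N_out, so I_in = 1220 × 524/51 = 12500 A.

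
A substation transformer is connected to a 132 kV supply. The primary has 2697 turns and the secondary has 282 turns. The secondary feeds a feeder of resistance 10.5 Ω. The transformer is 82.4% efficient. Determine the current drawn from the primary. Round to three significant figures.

I_p ≈ 167 A

V_s = 132000 × 282/2697 = 13802 V.
I_s = V_s/R = 13802/10.5 = 1314.5 A.
P_out = V_s I_s = 13802 × 1314.5 = 1.8142×10^7 W.
P_in = P_out/η = 1.8142×10^7/0.824 = 2.2017×10^7 W.
I_p = P_in/V_p = 2.2017×10^7/132000 = 167 A.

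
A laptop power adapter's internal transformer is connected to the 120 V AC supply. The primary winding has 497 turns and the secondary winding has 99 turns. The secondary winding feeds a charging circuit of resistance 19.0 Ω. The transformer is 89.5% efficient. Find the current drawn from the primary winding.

V_s = 120 × 99/497 = 23.903 V.
I_s = V_s/R = 23.903/19.0 = 1.2581 A.
P_out = V_s I_s = 23.903 × 1.2581 = 30.072 W.
P_in = P_out/η = 30.072/0.895 = 33.600 W.
I_p = P_in/V_p = 33.600/120 = 0.280 A.

I_p ≈ 0.280 A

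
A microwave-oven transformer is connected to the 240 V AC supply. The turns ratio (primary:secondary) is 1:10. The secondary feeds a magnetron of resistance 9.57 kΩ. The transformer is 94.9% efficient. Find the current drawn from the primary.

I_p ≈ 2.64 A

V_s = 240 × 10/1 = 2400.0 V.
I_s = V_s/R = 2400.0/9570 = 0.25078 A.
P_out = V_s I_s = 2400.0 × 0.25078 = 601.88 W.
P_in = P_out/η = 601.88/0.949 = 634.23 W.
I_p = P_in/V_p = 634.23/240 = 2.64 A.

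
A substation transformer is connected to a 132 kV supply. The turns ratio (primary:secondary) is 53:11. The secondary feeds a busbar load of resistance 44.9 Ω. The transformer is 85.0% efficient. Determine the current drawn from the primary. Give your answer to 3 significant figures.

V_s = 132000 × 11/53 = 27396 V.
I_s = V_s/R = 27396/44.9 = 610.16 A.
P_out = V_s I_s = 27396 × 610.16 = 1.6716×10^7 W.
P_in = P_out/η = 1.6716×10^7/0.850 = 1.9666×10^7 W.
I_p = P_in/V_p = 1.9666×10^7/132000 = 149 A.

I_p ≈ 149 A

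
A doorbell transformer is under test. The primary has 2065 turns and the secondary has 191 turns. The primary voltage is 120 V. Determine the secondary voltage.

V_s/V_p = N_s/N_p, so V_s = 120 × 191/2065 = 11.1 V.

V_s ≈ 11.1 V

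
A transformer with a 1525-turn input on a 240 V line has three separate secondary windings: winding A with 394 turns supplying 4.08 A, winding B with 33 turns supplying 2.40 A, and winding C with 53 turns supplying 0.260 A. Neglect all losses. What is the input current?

I_in ≈ 1.12 A

V_A = 240 × 394/1525 = 62.007 V; V_B = 240 × 33/1525 = 5.1934 V; V_C = 240 × 53/1525 = 8.3410 V.
P_out = V_A I_A + V_B I_B + V_C I_C = 62.007×4.08 + 5.1934×2.40 + 8.3410×0.260 = 252.99 + 12.464 + 2.1687 = 267.62 W.
Ideal ⇒ P_in = P_out, so I_in = P_out/V_in = 267.62/240 = 1.12 A.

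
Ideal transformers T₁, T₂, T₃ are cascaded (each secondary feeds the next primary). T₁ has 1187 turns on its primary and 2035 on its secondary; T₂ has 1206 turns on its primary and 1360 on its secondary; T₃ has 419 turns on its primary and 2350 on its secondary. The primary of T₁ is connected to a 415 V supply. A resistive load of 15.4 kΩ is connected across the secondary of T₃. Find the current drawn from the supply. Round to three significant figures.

I_supply ≈ 3.17 A

After T₁: V = 415.00 × 2035/1187 = 711.48 V.
After T₂: V = 711.48 × 1360/1206 = 802.33 V.
After T₃: V = 802.33 × 2350/419 = 4499.9 V.
I_load = 4499.9/15400 = 0.29220 A, so P_out = 4499.9 × 0.29220 = 1314.9 W.
All ideal ⇒ P_in = P_out, so I_supply = 1314.9/415 = 3.17 A.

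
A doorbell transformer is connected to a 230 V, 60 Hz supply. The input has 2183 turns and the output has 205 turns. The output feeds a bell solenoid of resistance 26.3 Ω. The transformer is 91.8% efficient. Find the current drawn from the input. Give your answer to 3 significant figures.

I_in ≈ 0.0840 A

V_out = 230 × 205/2183 = 21.599 V.
I_out = V_out/R = 21.599/26.3 = 0.82124 A.
P_out = V_out I_out = 21.599 × 0.82124 = 17.738 W.
P_in = P_out/η = 17.738/0.918 = 19.322 W.
I_in = P_in/V_in = 19.322/230 = 0.0840 A.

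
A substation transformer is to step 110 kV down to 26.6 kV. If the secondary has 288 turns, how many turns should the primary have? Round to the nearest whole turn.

N_p/N_s = V_p/V_s, so N_p = 288 × 110000/26600 = 1191.0 ≈ 1191 turns.

N_p = 1191 turns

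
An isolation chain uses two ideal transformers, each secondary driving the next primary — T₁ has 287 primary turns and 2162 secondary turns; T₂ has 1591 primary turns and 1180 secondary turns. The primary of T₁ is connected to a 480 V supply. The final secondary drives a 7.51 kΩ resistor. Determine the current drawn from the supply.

I_supply ≈ 2.00 A

Secondary of T₁: V = 480.00 × 2162/287 = 3615.9 V.
Secondary of T₂: V = 3615.9 × 1180/1591 = 2681.8 V.
I_load = 2681.8/7510 = 0.35710 A, so P_out = 2681.8 × 0.35710 = 957.67 W.
All ideal ⇒ P_in = P_out, so I_supply = 957.67/480 = 2.00 A.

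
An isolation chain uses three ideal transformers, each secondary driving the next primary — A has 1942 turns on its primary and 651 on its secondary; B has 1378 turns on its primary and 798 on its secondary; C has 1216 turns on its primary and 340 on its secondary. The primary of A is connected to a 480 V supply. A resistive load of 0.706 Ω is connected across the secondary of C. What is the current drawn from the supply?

I_supply ≈ 2.00 A

Secondary of A: V = 480.00 × 651/1942 = 160.91 V.
Secondary of B: V = 160.91 × 798/1378 = 93.181 V.
Secondary of C: V = 93.181 × 340/1216 = 26.054 V.
I_load = 26.054/0.706 = 36.903 A, so P_out = 26.054 × 36.903 = 961.48 W.
All ideal ⇒ P_in = P_out, so I_supply = 961.48/480 = 2.00 A.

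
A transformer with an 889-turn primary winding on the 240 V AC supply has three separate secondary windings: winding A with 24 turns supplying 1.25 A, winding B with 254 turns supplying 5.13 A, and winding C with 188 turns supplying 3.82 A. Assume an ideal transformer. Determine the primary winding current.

I_p ≈ 2.31 A

V_A = 240 × 24/889 = 6.4792 V; V_B = 240 × 254/889 = 68.571 V; V_C = 240 × 188/889 = 50.754 V.
P_out = V_A I_A + V_B I_B + V_C I_C = 6.4792×1.25 + 68.571×5.13 + 50.754×3.82 = 8.0990 + 351.77 + 193.88 = 553.75 W.
Ideal ⇒ P_in = P_out, so I_p = P_out/V_p = 553.75/240 = 2.31 A.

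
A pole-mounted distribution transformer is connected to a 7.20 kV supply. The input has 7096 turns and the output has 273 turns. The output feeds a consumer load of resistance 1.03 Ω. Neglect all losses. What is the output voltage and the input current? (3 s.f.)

V_out ≈ 277 V, I_in ≈ 10.3 A

V_out = V_in × N_out/N_in = 7200 × 273/7096 = 277.00 V.
I_out = V_out/R = 277.00/1.03 = 268.93 A.
I_in = I_out × N_out/N_in = 268.93 × 273/7096 = 10.3 A.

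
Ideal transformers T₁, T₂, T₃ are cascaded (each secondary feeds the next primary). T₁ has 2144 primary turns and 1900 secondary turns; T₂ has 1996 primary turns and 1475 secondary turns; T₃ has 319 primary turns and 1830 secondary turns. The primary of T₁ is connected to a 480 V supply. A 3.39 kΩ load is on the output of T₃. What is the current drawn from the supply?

I_supply ≈ 2.00 A

After T₁: V = 480.00 × 1900/2144 = 425.37 V.
After T₂: V = 425.37 × 1475/1996 = 314.34 V.
After T₃: V = 314.34 × 1830/319 = 1803.3 V.
I_load = 1803.3/3390 = 0.53194 A, so P_out = 1803.3 × 0.53194 = 959.23 W.
All ideal ⇒ P_in = P_out, so I_supply = 959.23/480 = 2.00 A.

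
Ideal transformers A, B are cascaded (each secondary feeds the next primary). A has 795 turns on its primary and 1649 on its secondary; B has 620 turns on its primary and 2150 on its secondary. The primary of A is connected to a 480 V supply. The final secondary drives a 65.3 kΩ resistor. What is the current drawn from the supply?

I_supply ≈ 0.380 A

After A: V = 480.00 × 1649/795 = 995.62 V.
After B: V = 995.62 × 2150/620 = 3452.6 V.
I_load = 3452.6/65300 = 0.052872 A, so P_out = 3452.6 × 0.052872 = 182.54 W.
All ideal ⇒ P_in = P_out, so I_supply = 182.54/480 = 0.380 A.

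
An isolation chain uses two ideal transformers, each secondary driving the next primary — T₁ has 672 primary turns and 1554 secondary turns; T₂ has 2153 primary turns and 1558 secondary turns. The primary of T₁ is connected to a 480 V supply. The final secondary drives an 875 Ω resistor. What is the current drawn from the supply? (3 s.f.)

Secondary of T₁: V = 480.00 × 1554/672 = 1110.0 V.
Secondary of T₂: V = 1110.0 × 1558/2153 = 803.24 V.
I_load = 803.24/875 = 0.91799 A, so P_out = 803.24 × 0.91799 = 737.37 W.
All ideal ⇒ P_in = P_out, so I_supply = 737.37/480 = 1.54 A.

I_supply ≈ 1.54 A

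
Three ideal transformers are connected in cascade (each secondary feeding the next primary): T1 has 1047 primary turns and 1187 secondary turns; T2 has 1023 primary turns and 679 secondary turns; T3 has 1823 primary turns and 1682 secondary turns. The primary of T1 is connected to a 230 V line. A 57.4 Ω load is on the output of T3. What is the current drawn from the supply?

Secondary of T1: V = 230.00 × 1187/1047 = 260.75 V.
Secondary of T2: V = 260.75 × 679/1023 = 173.07 V.
Secondary of T3: V = 173.07 × 1682/1823 = 159.69 V.
I_load = 159.69/57.4 = 2.7820 A, so P_out = 159.69 × 2.7820 = 444.24 W.
All ideal ⇒ P_in = P_out, so I_supply = 444.24/230 = 1.93 A.

I_supply ≈ 1.93 A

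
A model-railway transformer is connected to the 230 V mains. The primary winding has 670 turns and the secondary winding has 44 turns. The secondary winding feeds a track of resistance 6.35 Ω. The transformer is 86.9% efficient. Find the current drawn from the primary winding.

V_s = 230 × 44/670 = 15.104 V.
I_s = V_s/R = 15.104/6.35 = 2.3787 A.
P_out = V_s I_s = 15.104 × 2.3787 = 35.928 W.
P_in = P_out/η = 35.928/0.869 = 41.345 W.
I_p = P_in/V_p = 41.345/230 = 0.180 A.

I_p ≈ 0.180 A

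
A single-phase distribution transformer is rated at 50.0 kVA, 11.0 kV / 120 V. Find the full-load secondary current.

I_s = S/V_s = 50000/120 = 417 A.

I_s ≈ 417 A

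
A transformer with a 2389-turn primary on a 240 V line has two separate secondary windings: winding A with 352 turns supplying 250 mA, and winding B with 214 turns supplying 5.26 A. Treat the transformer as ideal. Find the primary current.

I_p ≈ 0.508 A

V_A = 240 × 352/2389 = 35.362 V; V_B = 240 × 214/2389 = 21.499 V.
P_out = V_A I_A + V_B I_B = 35.362×0.250 + 21.499×5.26 = 8.8405 + 113.08 = 121.92 W.
Ideal ⇒ P_in = P_out, so I_p = P_out/V_p = 121.92/240 = 0.508 A.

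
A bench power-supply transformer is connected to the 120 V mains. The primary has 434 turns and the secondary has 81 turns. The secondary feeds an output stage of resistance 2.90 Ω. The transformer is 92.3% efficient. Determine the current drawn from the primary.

I_p ≈ 1.56 A

V_s = 120 × 81/434 = 22.396 V.
I_s = V_s/R = 22.396/2.90 = 7.7229 A.
P_out = V_s I_s = 22.396 × 7.7229 = 172.96 W.
P_in = P_out/η = 172.96/0.923 = 187.39 W.
I_p = P_in/V_p = 187.39/120 = 1.56 A.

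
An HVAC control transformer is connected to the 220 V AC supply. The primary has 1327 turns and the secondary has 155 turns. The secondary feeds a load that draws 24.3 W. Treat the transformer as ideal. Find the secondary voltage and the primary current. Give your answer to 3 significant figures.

V_s ≈ 25.7 V, I_p ≈ 0.110 A

V_s = V_p × N_s/N_p = 220 × 155/1327 = 25.697 V.
I_s = P/V_s = 24.3/25.697 = 0.94563 A.
I_p = I_s × N_s/N_p = 0.94563 × 155/1327 = 0.110 A.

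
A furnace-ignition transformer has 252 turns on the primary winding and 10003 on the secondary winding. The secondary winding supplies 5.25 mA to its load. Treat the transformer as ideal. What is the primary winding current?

For an ideal transformer I_p/I_s = N_s/N_p, so I_p = 0.00525 × 10003/252 = 0.208 A.

I_p ≈ 0.208 A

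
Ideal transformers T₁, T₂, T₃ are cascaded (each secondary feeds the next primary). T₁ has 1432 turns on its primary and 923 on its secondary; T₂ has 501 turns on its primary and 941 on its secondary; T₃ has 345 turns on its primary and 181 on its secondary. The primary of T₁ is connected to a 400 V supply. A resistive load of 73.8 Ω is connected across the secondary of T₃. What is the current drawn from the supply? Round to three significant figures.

I_supply ≈ 2.19 A

After T₁: V = 400.00 × 923/1432 = 257.82 V.
After T₂: V = 257.82 × 941/501 = 484.25 V.
After T₃: V = 484.25 × 181/345 = 254.06 V.
I_load = 254.06/73.8 = 3.4425 A, so P_out = 254.06 × 3.4425 = 874.59 W.
All ideal ⇒ P_in = P_out, so I_supply = 874.59/400 = 2.19 A.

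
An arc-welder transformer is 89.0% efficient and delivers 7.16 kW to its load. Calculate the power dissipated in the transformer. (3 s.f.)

P_loss ≈ 885 W

P_in = P_out/η = 7160/0.890 = 8044.94 W.
P_loss = P_in − P_out = 8044.94 − 7160 = 885 W.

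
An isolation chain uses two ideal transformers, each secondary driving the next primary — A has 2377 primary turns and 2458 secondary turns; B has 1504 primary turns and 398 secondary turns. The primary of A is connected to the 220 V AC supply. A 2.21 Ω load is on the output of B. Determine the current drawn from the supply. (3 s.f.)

I_supply ≈ 7.45 A

Secondary of A: V = 220.00 × 2458/2377 = 227.50 V.
Secondary of B: V = 227.50 × 398/1504 = 60.202 V.
I_load = 60.202/2.21 = 27.241 A, so P_out = 60.202 × 27.241 = 1639.9 W.
All ideal ⇒ P_in = P_out, so I_supply = 1639.9/220 = 7.45 A.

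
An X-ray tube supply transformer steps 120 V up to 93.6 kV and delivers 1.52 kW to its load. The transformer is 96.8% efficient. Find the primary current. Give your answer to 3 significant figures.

I_p ≈ 13.1 A

P_in = P_out/η = 1520/0.968 = 1570.2 W.
I_p = P_in/V_p = 1570.2/120 = 13.1 A.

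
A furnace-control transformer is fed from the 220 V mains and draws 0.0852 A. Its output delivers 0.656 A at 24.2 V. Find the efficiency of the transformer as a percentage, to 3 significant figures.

P_in = 220 × 0.0852 = 18.7440 W.
P_out = 24.2 × 0.656 = 15.8752 W.
η = P_out/P_in = 15.8752/18.7440 = 0.847.

η ≈ 84.7%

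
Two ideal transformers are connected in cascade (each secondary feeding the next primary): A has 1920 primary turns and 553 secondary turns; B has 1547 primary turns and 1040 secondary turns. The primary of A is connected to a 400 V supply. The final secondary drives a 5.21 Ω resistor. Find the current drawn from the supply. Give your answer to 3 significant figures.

Secondary of A: V = 400.00 × 553/1920 = 115.21 V.
Secondary of B: V = 115.21 × 1040/1547 = 77.451 V.
I_load = 77.451/5.21 = 14.866 A, so P_out = 77.451 × 14.866 = 1151.4 W.
All ideal ⇒ P_in = P_out, so I_supply = 1151.4/400 = 2.88 A.

I_supply ≈ 2.88 A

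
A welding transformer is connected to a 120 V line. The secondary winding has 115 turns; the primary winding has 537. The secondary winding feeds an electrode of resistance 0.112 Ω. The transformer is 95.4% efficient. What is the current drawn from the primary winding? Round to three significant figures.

I_p ≈ 51.5 A

V_s = 120 × 115/537 = 25.698 V.
I_s = V_s/R = 25.698/0.112 = 229.45 A.
P_out = V_s I_s = 25.698 × 229.45 = 5896.5 W.
P_in = P_out/η = 5896.5/0.954 = 6180.8 W.
I_p = P_in/V_p = 6180.8/120 = 51.5 A.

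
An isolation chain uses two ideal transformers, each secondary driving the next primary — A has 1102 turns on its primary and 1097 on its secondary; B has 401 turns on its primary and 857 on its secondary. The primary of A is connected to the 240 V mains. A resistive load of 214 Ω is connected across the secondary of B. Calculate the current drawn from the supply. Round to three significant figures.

I_supply ≈ 5.08 A

Secondary of A: V = 240.00 × 1097/1102 = 238.91 V.
Secondary of B: V = 238.91 × 857/401 = 510.59 V.
I_load = 510.59/214 = 2.3859 A, so P_out = 510.59 × 2.3859 = 1218.2 W.
All ideal ⇒ P_in = P_out, so I_supply = 1218.2/240 = 5.08 A.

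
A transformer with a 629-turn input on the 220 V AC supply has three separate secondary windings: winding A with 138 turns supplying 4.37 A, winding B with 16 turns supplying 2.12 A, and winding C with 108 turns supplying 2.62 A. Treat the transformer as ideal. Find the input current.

V_A = 220 × 138/629 = 48.267 V; V_B = 220 × 16/629 = 5.5962 V; V_C = 220 × 108/629 = 37.774 V.
P_out = V_A I_A + V_B I_B + V_C I_C = 48.267×4.37 + 5.5962×2.12 + 37.774×2.62 = 210.93 + 11.864 + 98.969 = 321.76 W.
Ideal ⇒ P_in = P_out, so I_in = P_out/V_in = 321.76/220 = 1.46 A.

I_in ≈ 1.46 A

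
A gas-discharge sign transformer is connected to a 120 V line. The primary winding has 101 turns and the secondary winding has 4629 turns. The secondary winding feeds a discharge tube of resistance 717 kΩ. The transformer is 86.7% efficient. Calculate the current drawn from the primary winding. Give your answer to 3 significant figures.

I_p ≈ 0.405 A

V_s = 120 × 4629/101 = 5499.8 V.
I_s = V_s/R = 5499.8/717000 = 0.0076706 A.
P_out = V_s I_s = 5499.8 × 0.0076706 = 42.187 W.
P_in = P_out/η = 42.187/0.867 = 48.658 W.
I_p = P_in/V_p = 48.658/120 = 0.405 A.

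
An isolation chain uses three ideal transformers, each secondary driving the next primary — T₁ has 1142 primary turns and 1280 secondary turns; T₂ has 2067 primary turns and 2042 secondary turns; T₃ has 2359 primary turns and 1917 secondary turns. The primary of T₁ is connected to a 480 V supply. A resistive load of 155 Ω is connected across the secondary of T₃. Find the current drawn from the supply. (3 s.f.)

Secondary of T₁: V = 480.00 × 1280/1142 = 538.00 V.
Secondary of T₂: V = 538.00 × 2042/2067 = 531.50 V.
Secondary of T₃: V = 531.50 × 1917/2359 = 431.91 V.
I_load = 431.91/155 = 2.7865 A, so P_out = 431.91 × 2.7865 = 1203.5 W.
All ideal ⇒ P_in = P_out, so I_supply = 1203.5/480 = 2.51 A.

I_supply ≈ 2.51 A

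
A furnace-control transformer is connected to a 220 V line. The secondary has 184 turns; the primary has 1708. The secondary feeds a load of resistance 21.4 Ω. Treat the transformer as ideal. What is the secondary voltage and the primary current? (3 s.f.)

V_s ≈ 23.7 V, I_p ≈ 0.119 A

V_s = V_p × N_s/N_p = 220 × 184/1708 = 23.700 V.
I_s = V_s/R = 23.700/21.4 = 1.1075 A.
I_p = I_s × N_s/N_p = 1.1075 × 184/1708 = 0.119 A.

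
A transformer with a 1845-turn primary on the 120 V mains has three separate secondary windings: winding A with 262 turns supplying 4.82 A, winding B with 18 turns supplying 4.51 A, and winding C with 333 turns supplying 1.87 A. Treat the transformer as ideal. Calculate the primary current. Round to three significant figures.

I_p ≈ 1.07 A

V_A = 120 × 262/1845 = 17.041 V; V_B = 120 × 18/1845 = 1.1707 V; V_C = 120 × 333/1845 = 21.659 V.
P_out = V_A I_A + V_B I_B + V_C I_C = 17.041×4.82 + 1.1707×4.51 + 21.659×1.87 = 82.136 + 5.2800 + 40.501 = 127.92 W.
Ideal ⇒ P_in = P_out, so I_p = P_out/V_p = 127.92/120 = 1.07 A.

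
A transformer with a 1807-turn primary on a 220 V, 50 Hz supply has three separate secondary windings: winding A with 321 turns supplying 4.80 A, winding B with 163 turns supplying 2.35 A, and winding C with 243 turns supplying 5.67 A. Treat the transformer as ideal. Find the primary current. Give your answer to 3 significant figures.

I_p ≈ 1.83 A

V_A = 220 × 321/1807 = 39.081 V; V_B = 220 × 163/1807 = 19.845 V; V_C = 220 × 243/1807 = 29.585 V.
P_out = V_A I_A + V_B I_B + V_C I_C = 39.081×4.80 + 19.845×2.35 + 29.585×5.67 = 187.59 + 46.636 + 167.75 = 401.97 W.
Ideal ⇒ P_in = P_out, so I_p = P_out/V_p = 401.97/220 = 1.83 A.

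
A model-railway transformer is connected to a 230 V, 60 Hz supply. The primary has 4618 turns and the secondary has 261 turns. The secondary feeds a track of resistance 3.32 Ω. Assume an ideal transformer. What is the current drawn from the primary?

V_s = V_p × N_s/N_p = 230 × 261/4618 = 12.999 V.
I_s = V_s/R = 12.999/3.32 = 3.9154 A.
For an ideal transformer I_p N_p = I_s N_s, so I_p = 3.9154 × 261/4618 = 0.221 A.

I_p ≈ 0.221 A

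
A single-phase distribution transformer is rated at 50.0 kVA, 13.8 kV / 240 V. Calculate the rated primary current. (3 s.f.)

I_p ≈ 3.62 A

I_p = S/V_p = 50000/13800 = 3.62 A.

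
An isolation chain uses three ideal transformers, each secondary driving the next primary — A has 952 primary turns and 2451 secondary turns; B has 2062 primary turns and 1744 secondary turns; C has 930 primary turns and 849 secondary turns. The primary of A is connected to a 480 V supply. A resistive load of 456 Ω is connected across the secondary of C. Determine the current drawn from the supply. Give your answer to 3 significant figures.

Secondary of A: V = 480.00 × 2451/952 = 1235.8 V.
Secondary of B: V = 1235.8 × 1744/2062 = 1045.2 V.
Secondary of C: V = 1045.2 × 849/930 = 954.18 V.
I_load = 954.18/456 = 2.0925 A, so P_out = 954.18 × 2.0925 = 1996.6 W.
All ideal ⇒ P_in = P_out, so I_supply = 1996.6/480 = 4.16 A.

I_supply ≈ 4.16 A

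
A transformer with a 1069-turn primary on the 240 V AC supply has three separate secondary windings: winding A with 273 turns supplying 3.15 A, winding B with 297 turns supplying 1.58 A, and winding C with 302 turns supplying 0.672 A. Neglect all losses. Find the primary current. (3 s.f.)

I_p ≈ 1.43 A

V_A = 240 × 273/1069 = 61.291 V; V_B = 240 × 297/1069 = 66.679 V; V_C = 240 × 302/1069 = 67.802 V.
P_out = V_A I_A + V_B I_B + V_C I_C = 61.291×3.15 + 66.679×1.58 + 67.802×0.672 = 193.07 + 105.35 + 45.563 = 343.98 W.
Ideal ⇒ P_in = P_out, so I_p = P_out/V_p = 343.98/240 = 1.43 A.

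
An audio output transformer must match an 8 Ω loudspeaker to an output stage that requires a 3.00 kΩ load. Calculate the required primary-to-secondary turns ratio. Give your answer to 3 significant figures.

Z_p/Z_s = (N_p/N_s)², so N_p/N_s = √(3000/8) = √375 = 19.4.

N_p/N_s ≈ 19.4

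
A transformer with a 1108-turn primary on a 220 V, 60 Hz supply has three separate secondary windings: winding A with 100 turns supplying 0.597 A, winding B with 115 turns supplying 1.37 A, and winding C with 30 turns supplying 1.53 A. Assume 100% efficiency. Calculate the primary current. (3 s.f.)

I_p ≈ 0.237 A

V_A = 220 × 100/1108 = 19.856 V; V_B = 220 × 115/1108 = 22.834 V; V_C = 220 × 30/1108 = 5.9567 V.
P_out = V_A I_A + V_B I_B + V_C I_C = 19.856×0.597 + 22.834×1.37 + 5.9567×1.53 = 11.854 + 31.282 + 9.1137 = 52.250 W.
Ideal ⇒ P_in = P_out, so I_p = P_out/V_p = 52.250/220 = 0.237 A.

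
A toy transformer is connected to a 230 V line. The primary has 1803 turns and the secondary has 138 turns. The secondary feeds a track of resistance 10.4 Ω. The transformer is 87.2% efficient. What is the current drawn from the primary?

V_s = 230 × 138/1803 = 17.604 V.
I_s = V_s/R = 17.604/10.4 = 1.6927 A.
P_out = V_s I_s = 17.604 × 1.6927 = 29.798 W.
P_in = P_out/η = 29.798/0.872 = 34.172 W.
I_p = P_in/V_p = 34.172/230 = 0.149 A.

I_p ≈ 0.149 A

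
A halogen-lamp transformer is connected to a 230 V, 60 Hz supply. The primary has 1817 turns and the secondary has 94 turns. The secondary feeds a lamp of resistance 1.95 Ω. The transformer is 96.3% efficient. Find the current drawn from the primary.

I_p ≈ 0.328 A

V_s = 230 × 94/1817 = 11.899 V.
I_s = V_s/R = 11.899/1.95 = 6.1019 A.
P_out = V_s I_s = 11.899 × 6.1019 = 72.605 W.
P_in = P_out/η = 72.605/0.963 = 75.395 W.
I_p = P_in/V_p = 75.395/230 = 0.328 A.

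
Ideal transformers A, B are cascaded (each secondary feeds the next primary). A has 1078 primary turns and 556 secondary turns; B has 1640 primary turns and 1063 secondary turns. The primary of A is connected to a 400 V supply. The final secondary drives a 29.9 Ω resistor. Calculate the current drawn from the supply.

I_supply ≈ 1.50 A

Secondary of A: V = 400.00 × 556/1078 = 206.31 V.
Secondary of B: V = 206.31 × 1063/1640 = 133.72 V.
I_load = 133.72/29.9 = 4.4723 A, so P_out = 133.72 × 4.4723 = 598.05 W.
All ideal ⇒ P_in = P_out, so I_supply = 598.05/400 = 1.50 A.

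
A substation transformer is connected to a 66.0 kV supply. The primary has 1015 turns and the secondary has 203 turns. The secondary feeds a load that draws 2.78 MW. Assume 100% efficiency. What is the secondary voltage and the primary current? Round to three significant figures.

V_s = V_p × N_s/N_p = 66000 × 203/1015 = 13200 V.
I_s = P/V_s = 2.78×10^6/13200 = 210.61 A.
I_p = I_s × N_s/N_p = 210.61 × 203/1015 = 42.1 A.

V_s ≈ 13200 V, I_p ≈ 42.1 A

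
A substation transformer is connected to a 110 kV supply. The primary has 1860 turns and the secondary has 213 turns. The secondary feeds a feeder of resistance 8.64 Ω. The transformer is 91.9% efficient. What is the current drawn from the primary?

I_p ≈ 182 A

V_s = 110000 × 213/1860 = 12597 V.
I_s = V_s/R = 12597/8.64 = 1458.0 A.
P_out = V_s I_s = 12597 × 1458.0 = 1.8366×10^7 W.
P_in = P_out/η = 1.8366×10^7/0.919 = 1.9984×10^7 W.
I_p = P_in/V_p = 1.9984×10^7/110000 = 182 A.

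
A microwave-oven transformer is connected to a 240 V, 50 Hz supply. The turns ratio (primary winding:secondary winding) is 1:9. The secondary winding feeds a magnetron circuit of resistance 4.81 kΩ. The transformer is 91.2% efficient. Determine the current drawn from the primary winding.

I_p ≈ 4.43 A

V_s = 240 × 9/1 = 2160.0 V.
I_s = V_s/R = 2160.0/4810 = 0.44906 A.
P_out = V_s I_s = 2160.0 × 0.44906 = 969.98 W.
P_in = P_out/η = 969.98/0.912 = 1063.6 W.
I_p = P_in/V_p = 1063.6/240 = 4.43 A.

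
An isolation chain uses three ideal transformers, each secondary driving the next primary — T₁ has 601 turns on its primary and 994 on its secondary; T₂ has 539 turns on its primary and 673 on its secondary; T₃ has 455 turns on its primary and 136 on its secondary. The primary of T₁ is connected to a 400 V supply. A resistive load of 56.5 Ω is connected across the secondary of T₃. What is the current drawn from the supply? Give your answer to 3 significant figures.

I_supply ≈ 2.70 A

Secondary of T₁: V = 400.00 × 994/601 = 661.56 V.
Secondary of T₂: V = 661.56 × 673/539 = 826.03 V.
Secondary of T₃: V = 826.03 × 136/455 = 246.90 V.
I_load = 246.90/56.5 = 4.3700 A, so P_out = 246.90 × 4.3700 = 1079.0 W.
All ideal ⇒ P_in = P_out, so I_supply = 1079.0/400 = 2.70 A.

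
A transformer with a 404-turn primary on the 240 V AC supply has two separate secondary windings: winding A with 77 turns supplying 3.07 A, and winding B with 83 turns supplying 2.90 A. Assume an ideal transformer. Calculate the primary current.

I_p ≈ 1.18 A

V_A = 240 × 77/404 = 45.743 V; V_B = 240 × 83/404 = 49.307 V.
P_out = V_A I_A + V_B I_B = 45.743×3.07 + 49.307×2.90 = 140.43 + 142.99 = 283.42 W.
Ideal ⇒ P_in = P_out, so I_p = P_out/V_p = 283.42/240 = 1.18 A.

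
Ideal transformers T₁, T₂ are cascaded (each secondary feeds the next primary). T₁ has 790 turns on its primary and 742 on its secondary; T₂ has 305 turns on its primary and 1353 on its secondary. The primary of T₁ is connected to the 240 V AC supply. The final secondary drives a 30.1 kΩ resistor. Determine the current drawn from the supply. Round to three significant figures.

After T₁: V = 240.00 × 742/790 = 225.42 V.
After T₂: V = 225.42 × 1353/305 = 999.97 V.
I_load = 999.97/30100 = 0.033222 A, so P_out = 999.97 × 0.033222 = 33.220 W.
All ideal ⇒ P_in = P_out, so I_supply = 33.220/240 = 0.138 A.

I_supply ≈ 0.138 A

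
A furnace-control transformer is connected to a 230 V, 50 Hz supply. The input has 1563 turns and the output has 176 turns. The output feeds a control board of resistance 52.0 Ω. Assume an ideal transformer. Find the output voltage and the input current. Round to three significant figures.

V_out = V_in × N_out/N_in = 230 × 176/1563 = 25.899 V.
I_out = V_out/R = 25.899/52.0 = 0.49806 A.
I_in = I_out × N_out/N_in = 0.49806 × 176/1563 = 0.0561 A.

V_out ≈ 25.9 V, I_in ≈ 0.0561 A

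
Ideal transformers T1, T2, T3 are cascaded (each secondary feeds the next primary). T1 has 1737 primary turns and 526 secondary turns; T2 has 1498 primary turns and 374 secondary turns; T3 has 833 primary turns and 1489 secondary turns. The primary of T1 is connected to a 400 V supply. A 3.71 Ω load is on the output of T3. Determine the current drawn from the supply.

Secondary of T1: V = 400.00 × 526/1737 = 121.13 V.
Secondary of T2: V = 121.13 × 374/1498 = 30.242 V.
Secondary of T3: V = 30.242 × 1489/833 = 54.057 V.
I_load = 54.057/3.71 = 14.571 A, so P_out = 54.057 × 14.571 = 787.66 W.
All ideal ⇒ P_in = P_out, so I_supply = 787.66/400 = 1.97 A.

I_supply ≈ 1.97 A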